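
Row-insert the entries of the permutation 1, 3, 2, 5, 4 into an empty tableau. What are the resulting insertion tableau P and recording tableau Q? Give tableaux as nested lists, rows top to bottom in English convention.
P = [[1, 2, 4], [3, 5]], Q = [[1, 2, 4], [3, 5]]

Insert each entry of the permutation into P by Schensted row insertion, recording in Q the position of each new cell.

Insert 1: appended to row 1. P = [[1]], Q = [[1]].
Insert 3: appended to row 1. P = [[1, 3]], Q = [[1, 2]].
Insert 2: 2 bumps 3 from row 1; 3 starts row 2. P = [[1, 2], [3]], Q = [[1, 2], [3]].
Insert 5: appended to row 1. P = [[1, 2, 5], [3]], Q = [[1, 2, 4], [3]].
Insert 4: 4 bumps 5 from row 1; 5 appends to row 2. P = [[1, 2, 4], [3, 5]], Q = [[1, 2, 4], [3, 5]].

So P = [[1, 2, 4], [3, 5]], Q = [[1, 2, 4], [3, 5]].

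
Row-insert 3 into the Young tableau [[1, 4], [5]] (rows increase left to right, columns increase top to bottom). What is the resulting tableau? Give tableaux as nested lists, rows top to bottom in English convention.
In row 1, 3 replaces 4 (the leftmost entry greater than 3); 4 is bumped to row 2. In row 2, 4 replaces 5 (the leftmost entry greater than 4); 5 is bumped to row 3. 5 starts a new row 3. The new tableau is [[1, 3], [4], [5]].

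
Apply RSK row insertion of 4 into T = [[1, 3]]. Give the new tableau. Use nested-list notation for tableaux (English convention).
[[1, 3, 4]]

4 is larger than every entry of row 1, so it is appended to row 1. The new tableau is [[1, 3, 4]].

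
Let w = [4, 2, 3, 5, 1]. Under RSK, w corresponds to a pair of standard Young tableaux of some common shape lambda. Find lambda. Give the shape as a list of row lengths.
Row-insert each entry into an empty tableau.

After inserting 4: P = [[4]].
After inserting 2: P = [[2], [4]].
After inserting 3: P = [[2, 3], [4]].
After inserting 5: P = [[2, 3, 5], [4]].
After inserting 1: P = [[1, 3, 5], [2], [4]].

The final insertion tableau P = [[1, 3, 5], [2], [4]] has shape [3, 1, 1].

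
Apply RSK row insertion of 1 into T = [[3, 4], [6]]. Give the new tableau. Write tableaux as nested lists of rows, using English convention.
[[1, 4], [3], [6]]

In row 1, 1 replaces 3 (the leftmost entry greater than 1); 3 is bumped to row 2. In row 2, 3 replaces 6 (the leftmost entry greater than 3); 6 is bumped to row 3. 6 starts a new row 3. The new tableau is [[1, 4], [3], [6]].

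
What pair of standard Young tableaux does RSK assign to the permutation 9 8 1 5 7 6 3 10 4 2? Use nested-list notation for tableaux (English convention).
P = [[1, 2, 4, 10], [3, 6], [5], [7], [8], [9]], Q = [[1, 4, 5, 8], [2, 9], [3], [6], [7], [10]]

Insert each entry of the permutation into P by Schensted row insertion, recording in Q the position of each new cell.

Insert 9: appended to row 1. P = [[9]].
Insert 8: 8 bumps 9 from row 1; 9 starts row 2. P = [[8], [9]].
Insert 1: 1 bumps 8 from row 1; 8 bumps 9 from row 2; 9 starts row 3. P = [[1], [8], [9]].
Insert 5: appended to row 1. P = [[1, 5], [8], [9]].
Insert 7: appended to row 1. P = [[1, 5, 7], [8], [9]].
Insert 6: 6 bumps 7 from row 1; 7 bumps 8 from row 2; 8 bumps 9 from row 3; 9 starts row 4. P = [[1, 5, 6], [7], [8], [9]].
Insert 3: 3 bumps 5 from row 1; 5 bumps 7 from row 2; 7 bumps 8 from row 3; 8 bumps 9 from row 4; 9 starts row 5. P = [[1, 3, 6], [5], [7], [8], [9]].
Insert 10: appended to row 1. P = [[1, 3, 6, 10], [5], [7], [8], [9]].
Insert 4: 4 bumps 6 from row 1; 6 appends to row 2. P = [[1, 3, 4, 10], [5, 6], [7], [8], [9]].
Insert 2: 2 bumps 3 from row 1; 3 bumps 5 from row 2; 5 bumps 7 from row 3; 7 bumps 8 from row 4; 8 bumps 9 from row 5; 9 starts row 6. P = [[1, 2, 4, 10], [3, 6], [5], [7], [8], [9]].

So P = [[1, 2, 4, 10], [3, 6], [5], [7], [8], [9]], Q = [[1, 4, 5, 8], [2, 9], [3], [6], [7], [10]].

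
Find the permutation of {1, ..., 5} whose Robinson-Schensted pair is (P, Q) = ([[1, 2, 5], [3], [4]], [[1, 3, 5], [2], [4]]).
4 1 3 2 5

Reverse the RSK construction: for i from n down to 1, find the cell of Q containing i, remove the entry at that cell from P, and reverse-bump it up through P; the value ejected from row 1 is w(i).

Step i=5: Q has 5 at row 1, column 3; remove that cell from P, ejecting 5. So w(5) = 5. P is now [[1, 2], [3], [4]].
Step i=4: Q has 4 at row 3, column 1; remove 4 from row 3 of P and reverse-bump: 4 enters row 2 and ejects 3; 3 enters row 1 and ejects 2. So w(4) = 2. P is now [[1, 3], [4]].
Step i=3: Q has 3 at row 1, column 2; remove that cell from P, ejecting 3. So w(3) = 3. P is now [[1], [4]].
Step i=2: Q has 2 at row 2, column 1; remove 4 from row 2 of P and reverse-bump: 4 enters row 1 and ejects 1. So w(2) = 1. P is now [[4]].
Step i=1: Q has 1 at row 1, column 1; remove that cell from P, ejecting 4. So w(1) = 4. P is now [].

So w = 4 1 3 2 5.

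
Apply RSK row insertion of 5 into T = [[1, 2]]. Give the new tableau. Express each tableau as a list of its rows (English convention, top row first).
5 is larger than every entry of row 1, so it is appended to row 1. The new tableau is [[1, 2, 5]].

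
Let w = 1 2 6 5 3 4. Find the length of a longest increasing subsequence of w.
4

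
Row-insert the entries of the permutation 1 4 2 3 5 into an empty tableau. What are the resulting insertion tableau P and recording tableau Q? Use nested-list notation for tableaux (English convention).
Insert each entry of the permutation into P by Schensted row insertion, recording in Q the position of each new cell.

Insert 1: appended to row 1. P = [[1]].
Insert 4: appended to row 1. P = [[1, 4]].
Insert 2: 2 bumps 4 from row 1; 4 starts row 2. P = [[1, 2], [4]].
Insert 3: appended to row 1. P = [[1, 2, 3], [4]].
Insert 5: appended to row 1. P = [[1, 2, 3, 5], [4]].

So P = [[1, 2, 3, 5], [4]], Q = [[1, 2, 4, 5], [3]].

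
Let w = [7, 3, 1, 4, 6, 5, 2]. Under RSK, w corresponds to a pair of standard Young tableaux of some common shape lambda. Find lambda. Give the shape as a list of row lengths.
RSK row insertion gives P = [[1, 2, 5], [3, 4], [6], [7]], which has shape [3, 2, 1, 1].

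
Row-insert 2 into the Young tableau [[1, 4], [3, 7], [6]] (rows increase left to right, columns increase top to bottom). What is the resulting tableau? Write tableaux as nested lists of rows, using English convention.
In row 1, 2 replaces 4 (the leftmost entry greater than 2); 4 is bumped to row 2. In row 2, 4 replaces 7 (the leftmost entry greater than 4); 7 is bumped to row 3. 7 is appended to row 3. The new tableau is [[1, 2], [3, 4], [6, 7]].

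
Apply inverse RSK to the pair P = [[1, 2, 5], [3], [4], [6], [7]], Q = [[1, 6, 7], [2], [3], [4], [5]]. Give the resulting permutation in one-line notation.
7 6 4 3 1 2 5

Reverse the RSK construction: for i from n down to 1, find the cell of Q containing i, remove the entry at that cell from P, and reverse-bump it up through P; the value ejected from row 1 is w(i).

Step i=7: Q has 7 at row 1, column 3; remove that cell from P, ejecting 5. So w(7) = 5. P is now [[1, 2], [3], [4], [6], [7]].
Step i=6: Q has 6 at row 1, column 2; remove that cell from P, ejecting 2. So w(6) = 2. P is now [[1], [3], [4], [6], [7]].
Step i=5: Q has 5 at row 5, column 1; remove 7 from row 5 of P and reverse-bump: 7 enters row 4 and ejects 6; 6 enters row 3 and ejects 4; 4 enters row 2 and ejects 3; 3 enters row 1 and ejects 1. So w(5) = 1. P is now [[3], [4], [6], [7]].
Step i=4: Q has 4 at row 4, column 1; remove 7 from row 4 of P and reverse-bump: 7 enters row 3 and ejects 6; 6 enters row 2 and ejects 4; 4 enters row 1 and ejects 3. So w(4) = 3. P is now [[4], [6], [7]].
Step i=3: Q has 3 at row 3, column 1; remove 7 from row 3 of P and reverse-bump: 7 enters row 2 and ejects 6; 6 enters row 1 and ejects 4. So w(3) = 4. P is now [[6], [7]].
Step i=2: Q has 2 at row 2, column 1; remove 7 from row 2 of P and reverse-bump: 7 enters row 1 and ejects 6. So w(2) = 6. P is now [[7]].
Step i=1: Q has 1 at row 1, column 1; remove that cell from P, ejecting 7. So w(1) = 7. P is now [].

So w = 7 6 4 3 1 2 5.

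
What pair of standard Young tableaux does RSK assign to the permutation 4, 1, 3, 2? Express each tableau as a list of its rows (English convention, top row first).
P = [[1, 2], [3], [4]], Q = [[1, 3], [2], [4]]

Insert each entry of the permutation into P by Schensted row insertion, recording in Q the position of each new cell.

Insert 4: appended to row 1. P = [[4]], Q = [[1]].
Insert 1: 1 bumps 4 from row 1; 4 starts row 2. P = [[1], [4]], Q = [[1], [2]].
Insert 3: appended to row 1. P = [[1, 3], [4]], Q = [[1, 3], [2]].
Insert 2: 2 bumps 3 from row 1; 3 bumps 4 from row 2; 4 starts row 3. P = [[1, 2], [3], [4]], Q = [[1, 3], [2], [4]].

So P = [[1, 2], [3], [4]], Q = [[1, 3], [2], [4]].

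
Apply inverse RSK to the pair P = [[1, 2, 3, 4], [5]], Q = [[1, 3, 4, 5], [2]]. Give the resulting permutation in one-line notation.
Reverse RSK: for i = n, n-1, ..., 1, locate i in Q, remove the corresponding corner cell from P, and reverse-bump its entry up through P; the value ejected from row 1 is w(i).

So w = 5 1 2 3 4.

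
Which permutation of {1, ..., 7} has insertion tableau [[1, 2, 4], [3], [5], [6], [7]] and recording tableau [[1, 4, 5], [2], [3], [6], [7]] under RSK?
7 6 1 3 5 4 2

Reverse the RSK construction: for i from n down to 1, find the cell of Q containing i, remove the entry at that cell from P, and reverse-bump it up through P; the value ejected from row 1 is w(i).

Step i=7: Q has 7 at row 5, column 1; remove 7 from row 5 of P and reverse-bump: 7 enters row 4 and ejects 6; 6 enters row 3 and ejects 5; 5 enters row 2 and ejects 3; 3 enters row 1 and ejects 2. So w(7) = 2. P is now [[1, 3, 4], [5], [6], [7]].
Step i=6: Q has 6 at row 4, column 1; remove 7 from row 4 of P and reverse-bump: 7 enters row 3 and ejects 6; 6 enters row 2 and ejects 5; 5 enters row 1 and ejects 4. So w(6) = 4. P is now [[1, 3, 5], [6], [7]].
Step i=5: Q has 5 at row 1, column 3; remove that cell from P, ejecting 5. So w(5) = 5. P is now [[1, 3], [6], [7]].
Step i=4: Q has 4 at row 1, column 2; remove that cell from P, ejecting 3. So w(4) = 3. P is now [[1], [6], [7]].
Step i=3: Q has 3 at row 3, column 1; remove 7 from row 3 of P and reverse-bump: 7 enters row 2 and ejects 6; 6 enters row 1 and ejects 1. So w(3) = 1. P is now [[6], [7]].
Step i=2: Q has 2 at row 2, column 1; remove 7 from row 2 of P and reverse-bump: 7 enters row 1 and ejects 6. So w(2) = 6. P is now [[7]].
Step i=1: Q has 1 at row 1, column 1; remove that cell from P, ejecting 7. So w(1) = 7. P is now [].

So w = 7 6 1 3 5 4 2.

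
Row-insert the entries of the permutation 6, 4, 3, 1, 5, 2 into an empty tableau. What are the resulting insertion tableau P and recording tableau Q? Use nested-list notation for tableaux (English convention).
P = [[1, 2], [3, 5], [4], [6]], Q = [[1, 5], [2, 6], [3], [4]]

Insert each entry of the permutation into P by Schensted row insertion, recording in Q the position of each new cell.

Insert 6: appended to row 1. P = [[6]].
Insert 4: 4 bumps 6 from row 1; 6 starts row 2. P = [[4], [6]].
Insert 3: 3 bumps 4 from row 1; 4 bumps 6 from row 2; 6 starts row 3. P = [[3], [4], [6]].
Insert 1: 1 bumps 3 from row 1; 3 bumps 4 from row 2; 4 bumps 6 from row 3; 6 starts row 4. P = [[1], [3], [4], [6]].
Insert 5: appended to row 1. P = [[1, 5], [3], [4], [6]].
Insert 2: 2 bumps 5 from row 1; 5 appends to row 2. P = [[1, 2], [3, 5], [4], [6]].

So P = [[1, 2], [3, 5], [4], [6]], Q = [[1, 5], [2, 6], [3], [4]].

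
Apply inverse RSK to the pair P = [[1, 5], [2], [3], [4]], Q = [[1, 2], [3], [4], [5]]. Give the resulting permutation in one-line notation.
Reverse RSK: for i = n, n-1, ..., 1, locate i in Q, remove the corresponding corner cell from P, and reverse-bump its entry up through P; the value ejected from row 1 is w(i).

So w = 4 5 3 2 1.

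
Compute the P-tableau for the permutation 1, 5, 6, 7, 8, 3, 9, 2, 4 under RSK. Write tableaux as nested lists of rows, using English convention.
Insert 1: appended to row 1. P = [[1]].
Insert 5: appended to row 1. P = [[1, 5]].
Insert 6: appended to row 1. P = [[1, 5, 6]].
Insert 7: appended to row 1. P = [[1, 5, 6, 7]].
Insert 8: appended to row 1. P = [[1, 5, 6, 7, 8]].
Insert 3: 3 bumps 5 from row 1; 5 starts row 2. P = [[1, 3, 6, 7, 8], [5]].
Insert 9: appended to row 1. P = [[1, 3, 6, 7, 8, 9], [5]].
Insert 2: 2 bumps 3 from row 1; 3 bumps 5 from row 2; 5 starts row 3. P = [[1, 2, 6, 7, 8, 9], [3], [5]].
Insert 4: 4 bumps 6 from row 1; 6 appends to row 2. P = [[1, 2, 4, 7, 8, 9], [3, 6], [5]].

So P = [[1, 2, 4, 7, 8, 9], [3, 6], [5]].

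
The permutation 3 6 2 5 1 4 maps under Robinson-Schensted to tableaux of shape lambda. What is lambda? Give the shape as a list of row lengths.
[2, 2, 2]

Row-insert each entry into an empty tableau.

After inserting 3: P = [[3]].
After inserting 6: P = [[3, 6]].
After inserting 2: P = [[2, 6], [3]].
After inserting 5: P = [[2, 5], [3, 6]].
After inserting 1: P = [[1, 5], [2, 6], [3]].
After inserting 4: P = [[1, 4], [2, 5], [3, 6]].

The final insertion tableau P = [[1, 4], [2, 5], [3, 6]] has shape [2, 2, 2].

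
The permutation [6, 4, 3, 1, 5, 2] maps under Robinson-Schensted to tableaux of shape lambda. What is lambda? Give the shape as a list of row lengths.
[2, 2, 1, 1]

Row-insert each entry into an empty tableau.

After inserting 6: P = [[6]].
After inserting 4: P = [[4], [6]].
After inserting 3: P = [[3], [4], [6]].
After inserting 1: P = [[1], [3], [4], [6]].
After inserting 5: P = [[1, 5], [3], [4], [6]].
After inserting 2: P = [[1, 2], [3, 5], [4], [6]].

The final insertion tableau P = [[1, 2], [3, 5], [4], [6]] has shape [2, 2, 1, 1].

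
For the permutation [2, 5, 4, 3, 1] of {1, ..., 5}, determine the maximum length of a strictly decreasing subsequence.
4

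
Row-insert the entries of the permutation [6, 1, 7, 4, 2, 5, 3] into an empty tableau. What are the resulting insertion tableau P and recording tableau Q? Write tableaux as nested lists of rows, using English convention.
P = [[1, 2, 3], [4, 5], [6, 7]], Q = [[1, 3, 6], [2, 4], [5, 7]]

Insert each entry of the permutation into P by Schensted row insertion, recording in Q the position of each new cell.

Insert 6: appended to row 1. P = [[6]].
Insert 1: 1 bumps 6 from row 1; 6 starts row 2. P = [[1], [6]].
Insert 7: appended to row 1. P = [[1, 7], [6]].
Insert 4: 4 bumps 7 from row 1; 7 appends to row 2. P = [[1, 4], [6, 7]].
Insert 2: 2 bumps 4 from row 1; 4 bumps 6 from row 2; 6 starts row 3. P = [[1, 2], [4, 7], [6]].
Insert 5: appended to row 1. P = [[1, 2, 5], [4, 7], [6]].
Insert 3: 3 bumps 5 from row 1; 5 bumps 7 from row 2; 7 appends to row 3. P = [[1, 2, 3], [4, 5], [6, 7]].

So P = [[1, 2, 3], [4, 5], [6, 7]], Q = [[1, 3, 6], [2, 4], [5, 7]].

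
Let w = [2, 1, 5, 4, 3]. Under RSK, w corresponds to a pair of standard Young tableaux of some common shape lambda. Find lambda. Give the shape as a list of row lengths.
Row-insert each entry into an empty tableau.

After inserting 2: P = [[2]].
After inserting 1: P = [[1], [2]].
After inserting 5: P = [[1, 5], [2]].
After inserting 4: P = [[1, 4], [2, 5]].
After inserting 3: P = [[1, 3], [2, 4], [5]].

The final insertion tableau P = [[1, 3], [2, 4], [5]] has shape [2, 2, 1].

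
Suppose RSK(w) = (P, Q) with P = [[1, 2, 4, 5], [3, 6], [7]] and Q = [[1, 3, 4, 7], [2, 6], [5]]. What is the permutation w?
7 1 3 6 2 4 5

Reverse the RSK construction: for i from n down to 1, find the cell of Q containing i, remove the entry at that cell from P, and reverse-bump it up through P; the value ejected from row 1 is w(i).

Step i=7: Q has 7 at row 1, column 4; remove that cell from P, ejecting 5. So w(7) = 5. P is now [[1, 2, 4], [3, 6], [7]].
Step i=6: Q has 6 at row 2, column 2; remove 6 from row 2 of P and reverse-bump: 6 enters row 1 and ejects 4. So w(6) = 4. P is now [[1, 2, 6], [3], [7]].
Step i=5: Q has 5 at row 3, column 1; remove 7 from row 3 of P and reverse-bump: 7 enters row 2 and ejects 3; 3 enters row 1 and ejects 2. So w(5) = 2. P is now [[1, 3, 6], [7]].
Step i=4: Q has 4 at row 1, column 3; remove that cell from P, ejecting 6. So w(4) = 6. P is now [[1, 3], [7]].
Step i=3: Q has 3 at row 1, column 2; remove that cell from P, ejecting 3. So w(3) = 3. P is now [[1], [7]].
Step i=2: Q has 2 at row 2, column 1; remove 7 from row 2 of P and reverse-bump: 7 enters row 1 and ejects 1. So w(2) = 1. P is now [[7]].
Step i=1: Q has 1 at row 1, column 1; remove that cell from P, ejecting 7. So w(1) = 7. P is now [].

So w = 7 1 3 6 2 4 5.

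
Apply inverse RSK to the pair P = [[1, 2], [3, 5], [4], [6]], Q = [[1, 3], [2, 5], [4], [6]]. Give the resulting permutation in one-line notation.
6 4 5 1 3 2

Reverse the RSK construction: for i from n down to 1, find the cell of Q containing i, remove the entry at that cell from P, and reverse-bump it up through P; the value ejected from row 1 is w(i).

Step i=6: Q has 6 at row 4, column 1; remove 6 from row 4 of P and reverse-bump: 6 enters row 3 and ejects 4; 4 enters row 2 and ejects 3; 3 enters row 1 and ejects 2. So w(6) = 2. P is now [[1, 3], [4, 5], [6]].
Step i=5: Q has 5 at row 2, column 2; remove 5 from row 2 of P and reverse-bump: 5 enters row 1 and ejects 3. So w(5) = 3. P is now [[1, 5], [4], [6]].
Step i=4: Q has 4 at row 3, column 1; remove 6 from row 3 of P and reverse-bump: 6 enters row 2 and ejects 4; 4 enters row 1 and ejects 1. So w(4) = 1. P is now [[4, 5], [6]].
Step i=3: Q has 3 at row 1, column 2; remove that cell from P, ejecting 5. So w(3) = 5. P is now [[4], [6]].
Step i=2: Q has 2 at row 2, column 1; remove 6 from row 2 of P and reverse-bump: 6 enters row 1 and ejects 4. So w(2) = 4. P is now [[6]].
Step i=1: Q has 1 at row 1, column 1; remove that cell from P, ejecting 6. So w(1) = 6. P is now [].

So w = 6 4 5 1 3 2.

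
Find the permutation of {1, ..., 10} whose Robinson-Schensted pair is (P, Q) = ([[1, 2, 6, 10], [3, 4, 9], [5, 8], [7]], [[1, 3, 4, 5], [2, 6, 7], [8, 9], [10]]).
Reverse RSK: for i = n, n-1, ..., 1, locate i in Q, remove the corresponding corner cell from P, and reverse-bump its entry up through P; the value ejected from row 1 is w(i).

So w = 7 3 8 9 10 5 6 1 4 2.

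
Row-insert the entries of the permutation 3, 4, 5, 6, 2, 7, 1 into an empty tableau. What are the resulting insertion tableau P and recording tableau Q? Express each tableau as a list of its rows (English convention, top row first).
P = [[1, 4, 5, 6, 7], [2], [3]], Q = [[1, 2, 3, 4, 6], [5], [7]]

Insert each entry of the permutation into P by Schensted row insertion, recording in Q the position of each new cell.

Insert 3: appended to row 1. P = [[3]].
Insert 4: appended to row 1. P = [[3, 4]].
Insert 5: appended to row 1. P = [[3, 4, 5]].
Insert 6: appended to row 1. P = [[3, 4, 5, 6]].
Insert 2: 2 bumps 3 from row 1; 3 starts row 2. P = [[2, 4, 5, 6], [3]].
Insert 7: appended to row 1. P = [[2, 4, 5, 6, 7], [3]].
Insert 1: 1 bumps 2 from row 1; 2 bumps 3 from row 2; 3 starts row 3. P = [[1, 4, 5, 6, 7], [2], [3]].

So P = [[1, 4, 5, 6, 7], [2], [3]], Q = [[1, 2, 3, 4, 6], [5], [7]].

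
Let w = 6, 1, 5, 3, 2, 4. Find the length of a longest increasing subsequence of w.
3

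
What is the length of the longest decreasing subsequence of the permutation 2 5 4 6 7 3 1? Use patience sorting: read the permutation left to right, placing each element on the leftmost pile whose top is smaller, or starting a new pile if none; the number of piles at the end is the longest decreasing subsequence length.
2: new pile. tops = [2]
5: onto pile 1 (replacing 2). tops = [5]
4: new pile. tops = [5, 4]
6: onto pile 1 (replacing 5). tops = [6, 4]
7: onto pile 1 (replacing 6). tops = [7, 4]
3: new pile. tops = [7, 4, 3]
1: new pile. tops = [7, 4, 3, 1]

4 piles, so the longest decreasing subsequence has length 4.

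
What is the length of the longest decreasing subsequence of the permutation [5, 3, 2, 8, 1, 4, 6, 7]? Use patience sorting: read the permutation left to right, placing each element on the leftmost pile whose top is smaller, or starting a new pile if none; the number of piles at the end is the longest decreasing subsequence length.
5: new pile. tops = [5]
3: new pile. tops = [5, 3]
2: new pile. tops = [5, 3, 2]
8: onto pile 1 (replacing 5). tops = [8, 3, 2]
1: new pile. tops = [8, 3, 2, 1]
4: onto pile 2 (replacing 3). tops = [8, 4, 2, 1]
6: onto pile 2 (replacing 4). tops = [8, 6, 2, 1]
7: onto pile 2 (replacing 6). tops = [8, 7, 2, 1]

4 piles, so the longest decreasing subsequence has length 4.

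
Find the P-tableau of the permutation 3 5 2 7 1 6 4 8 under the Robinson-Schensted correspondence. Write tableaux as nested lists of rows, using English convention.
Insert 3: appended to row 1. P = [[3]].
Insert 5: appended to row 1. P = [[3, 5]].
Insert 2: 2 bumps 3 from row 1; 3 starts row 2. P = [[2, 5], [3]].
Insert 7: appended to row 1. P = [[2, 5, 7], [3]].
Insert 1: 1 bumps 2 from row 1; 2 bumps 3 from row 2; 3 starts row 3. P = [[1, 5, 7], [2], [3]].
Insert 6: 6 bumps 7 from row 1; 7 appends to row 2. P = [[1, 5, 6], [2, 7], [3]].
Insert 4: 4 bumps 5 from row 1; 5 bumps 7 from row 2; 7 appends to row 3. P = [[1, 4, 6], [2, 5], [3, 7]].
Insert 8: appended to row 1. P = [[1, 4, 6, 8], [2, 5], [3, 7]].

So P = [[1, 4, 6, 8], [2, 5], [3, 7]].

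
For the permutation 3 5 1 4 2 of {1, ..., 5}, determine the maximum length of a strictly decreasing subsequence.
3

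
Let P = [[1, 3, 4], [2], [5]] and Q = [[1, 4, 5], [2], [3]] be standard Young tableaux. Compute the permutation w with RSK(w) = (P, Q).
Reverse the RSK construction: for i from n down to 1, find the cell of Q containing i, remove the entry at that cell from P, and reverse-bump it up through P; the value ejected from row 1 is w(i).

Step i=5: Q has 5 at row 1, column 3; remove that cell from P, ejecting 4. So w(5) = 4. P is now [[1, 3], [2], [5]].
Step i=4: Q has 4 at row 1, column 2; remove that cell from P, ejecting 3. So w(4) = 3. P is now [[1], [2], [5]].
Step i=3: Q has 3 at row 3, column 1; remove 5 from row 3 of P and reverse-bump: 5 enters row 2 and ejects 2; 2 enters row 1 and ejects 1. So w(3) = 1. P is now [[2], [5]].
Step i=2: Q has 2 at row 2, column 1; remove 5 from row 2 of P and reverse-bump: 5 enters row 1 and ejects 2. So w(2) = 2. P is now [[5]].
Step i=1: Q has 1 at row 1, column 1; remove that cell from P, ejecting 5. So w(1) = 5. P is now [].

So w = 5 2 1 3 4.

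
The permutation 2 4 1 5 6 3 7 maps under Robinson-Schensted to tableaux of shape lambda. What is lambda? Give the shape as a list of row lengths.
Row-insert each entry into an empty tableau.

After inserting 2: P = [[2]].
After inserting 4: P = [[2, 4]].
After inserting 1: P = [[1, 4], [2]].
After inserting 5: P = [[1, 4, 5], [2]].
After inserting 6: P = [[1, 4, 5, 6], [2]].
After inserting 3: P = [[1, 3, 5, 6], [2, 4]].
After inserting 7: P = [[1, 3, 5, 6, 7], [2, 4]].

The final insertion tableau P = [[1, 3, 5, 6, 7], [2, 4]] has shape [5, 2].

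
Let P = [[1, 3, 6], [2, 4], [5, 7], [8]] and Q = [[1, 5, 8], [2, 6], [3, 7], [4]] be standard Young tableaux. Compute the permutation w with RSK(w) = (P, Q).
8 5 2 1 7 4 3 6

Reverse the RSK construction: for i from n down to 1, find the cell of Q containing i, remove the entry at that cell from P, and reverse-bump it up through P; the value ejected from row 1 is w(i).

Step i=8: Q has 8 at row 1, column 3; remove that cell from P, ejecting 6. So w(8) = 6. P is now [[1, 3], [2, 4], [5, 7], [8]].
Step i=7: Q has 7 at row 3, column 2; remove 7 from row 3 of P and reverse-bump: 7 enters row 2 and ejects 4; 4 enters row 1 and ejects 3. So w(7) = 3. P is now [[1, 4], [2, 7], [5], [8]].
Step i=6: Q has 6 at row 2, column 2; remove 7 from row 2 of P and reverse-bump: 7 enters row 1 and ejects 4. So w(6) = 4. P is now [[1, 7], [2], [5], [8]].
Step i=5: Q has 5 at row 1, column 2; remove that cell from P, ejecting 7. So w(5) = 7. P is now [[1], [2], [5], [8]].
Step i=4: Q has 4 at row 4, column 1; remove 8 from row 4 of P and reverse-bump: 8 enters row 3 and ejects 5; 5 enters row 2 and ejects 2; 2 enters row 1 and ejects 1. So w(4) = 1. P is now [[2], [5], [8]].
Step i=3: Q has 3 at row 3, column 1; remove 8 from row 3 of P and reverse-bump: 8 enters row 2 and ejects 5; 5 enters row 1 and ejects 2. So w(3) = 2. P is now [[5], [8]].
Step i=2: Q has 2 at row 2, column 1; remove 8 from row 2 of P and reverse-bump: 8 enters row 1 and ejects 5. So w(2) = 5. P is now [[8]].
Step i=1: Q has 1 at row 1, column 1; remove that cell from P, ejecting 8. So w(1) = 8. P is now [].

So w = 8 5 2 1 7 4 3 6.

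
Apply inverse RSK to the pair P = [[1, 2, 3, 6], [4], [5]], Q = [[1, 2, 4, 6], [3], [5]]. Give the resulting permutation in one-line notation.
1 5 2 4 3 6

Reverse RSK: for i = n, n-1, ..., 1, locate i in Q, remove the corresponding corner cell from P, and reverse-bump its entry up through P; the value ejected from row 1 is w(i).

So w = 1 5 2 4 3 6.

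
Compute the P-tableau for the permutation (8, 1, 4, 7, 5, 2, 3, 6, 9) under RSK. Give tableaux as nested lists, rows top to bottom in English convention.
P = [[1, 2, 3, 6, 9], [4, 5], [7], [8]]

Insert 8: appended to row 1. P = [[8]].
Insert 1: 1 bumps 8 from row 1; 8 starts row 2. P = [[1], [8]].
Insert 4: appended to row 1. P = [[1, 4], [8]].
Insert 7: appended to row 1. P = [[1, 4, 7], [8]].
Insert 5: 5 bumps 7 from row 1; 7 bumps 8 from row 2; 8 starts row 3. P = [[1, 4, 5], [7], [8]].
Insert 2: 2 bumps 4 from row 1; 4 bumps 7 from row 2; 7 bumps 8 from row 3; 8 starts row 4. P = [[1, 2, 5], [4], [7], [8]].
Insert 3: 3 bumps 5 from row 1; 5 appends to row 2. P = [[1, 2, 3], [4, 5], [7], [8]].
Insert 6: appended to row 1. P = [[1, 2, 3, 6], [4, 5], [7], [8]].
Insert 9: appended to row 1. P = [[1, 2, 3, 6, 9], [4, 5], [7], [8]].

So P = [[1, 2, 3, 6, 9], [4, 5], [7], [8]].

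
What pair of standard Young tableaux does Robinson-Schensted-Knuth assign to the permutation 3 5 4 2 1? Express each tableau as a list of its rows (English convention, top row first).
P = [[1, 4], [2], [3], [5]], Q = [[1, 2], [3], [4], [5]]

Insert each entry of the permutation into P by Schensted row insertion, recording in Q the position of each new cell.

Insert 3: appended to row 1. P = [[3]].
Insert 5: appended to row 1. P = [[3, 5]].
Insert 4: 4 bumps 5 from row 1; 5 starts row 2. P = [[3, 4], [5]].
Insert 2: 2 bumps 3 from row 1; 3 bumps 5 from row 2; 5 starts row 3. P = [[2, 4], [3], [5]].
Insert 1: 1 bumps 2 from row 1; 2 bumps 3 from row 2; 3 bumps 5 from row 3; 5 starts row 4. P = [[1, 4], [2], [3], [5]].

So P = [[1, 4], [2], [3], [5]], Q = [[1, 2], [3], [4], [5]].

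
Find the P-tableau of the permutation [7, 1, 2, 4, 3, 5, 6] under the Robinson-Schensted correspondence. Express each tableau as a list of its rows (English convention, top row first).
Insert 7: appended to row 1. P = [[7]].
Insert 1: 1 bumps 7 from row 1; 7 starts row 2. P = [[1], [7]].
Insert 2: appended to row 1. P = [[1, 2], [7]].
Insert 4: appended to row 1. P = [[1, 2, 4], [7]].
Insert 3: 3 bumps 4 from row 1; 4 bumps 7 from row 2; 7 starts row 3. P = [[1, 2, 3], [4], [7]].
Insert 5: appended to row 1. P = [[1, 2, 3, 5], [4], [7]].
Insert 6: appended to row 1. P = [[1, 2, 3, 5, 6], [4], [7]].

So P = [[1, 2, 3, 5, 6], [4], [7]].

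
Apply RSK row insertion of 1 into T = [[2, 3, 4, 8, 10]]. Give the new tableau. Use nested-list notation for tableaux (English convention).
In row 1, 1 replaces 2 (the leftmost entry greater than 1); 2 is bumped to row 2. 2 starts a new row 2. The new tableau is [[1, 3, 4, 8, 10], [2]].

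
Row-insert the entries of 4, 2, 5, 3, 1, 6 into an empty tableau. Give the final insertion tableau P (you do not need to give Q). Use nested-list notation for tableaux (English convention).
After inserting 4: P = [[4]].
After inserting 2: P = [[2], [4]].
After inserting 5: P = [[2, 5], [4]].
After inserting 3: P = [[2, 3], [4, 5]].
After inserting 1: P = [[1, 3], [2, 5], [4]].
After inserting 6: P = [[1, 3, 6], [2, 5], [4]].

So P = [[1, 3, 6], [2, 5], [4]].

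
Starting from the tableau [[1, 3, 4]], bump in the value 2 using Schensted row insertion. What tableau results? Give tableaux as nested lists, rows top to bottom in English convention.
In row 1, 2 replaces 3 (the leftmost entry greater than 2); 3 is bumped to row 2. 3 starts a new row 2. The new tableau is [[1, 2, 4], [3]].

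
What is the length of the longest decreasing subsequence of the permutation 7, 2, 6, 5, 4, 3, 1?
6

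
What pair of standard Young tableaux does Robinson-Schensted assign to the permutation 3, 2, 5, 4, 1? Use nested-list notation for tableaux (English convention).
P = [[1, 4], [2, 5], [3]], Q = [[1, 3], [2, 4], [5]]

Insert each entry of the permutation into P by Schensted row insertion, recording in Q the position of each new cell.

Insert 3: appended to row 1. P = [[3]].
Insert 2: 2 bumps 3 from row 1; 3 starts row 2. P = [[2], [3]].
Insert 5: appended to row 1. P = [[2, 5], [3]].
Insert 4: 4 bumps 5 from row 1; 5 appends to row 2. P = [[2, 4], [3, 5]].
Insert 1: 1 bumps 2 from row 1; 2 bumps 3 from row 2; 3 starts row 3. P = [[1, 4], [2, 5], [3]].

So P = [[1, 4], [2, 5], [3]], Q = [[1, 3], [2, 4], [5]].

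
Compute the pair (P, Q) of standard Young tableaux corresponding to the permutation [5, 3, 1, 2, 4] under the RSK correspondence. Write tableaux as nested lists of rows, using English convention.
P = [[1, 2, 4], [3], [5]], Q = [[1, 4, 5], [2], [3]]

Insert each entry of the permutation into P by Schensted row insertion, recording in Q the position of each new cell.

Insert 5: appended to row 1. P = [[5]].
Insert 3: 3 bumps 5 from row 1; 5 starts row 2. P = [[3], [5]].
Insert 1: 1 bumps 3 from row 1; 3 bumps 5 from row 2; 5 starts row 3. P = [[1], [3], [5]].
Insert 2: appended to row 1. P = [[1, 2], [3], [5]].
Insert 4: appended to row 1. P = [[1, 2, 4], [3], [5]].

So P = [[1, 2, 4], [3], [5]], Q = [[1, 4, 5], [2], [3]].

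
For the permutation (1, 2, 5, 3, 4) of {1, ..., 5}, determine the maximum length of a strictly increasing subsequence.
4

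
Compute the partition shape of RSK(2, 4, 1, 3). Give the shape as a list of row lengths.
[2, 2]

RSK row insertion gives P = [[1, 3], [2, 4]], which has shape [2, 2].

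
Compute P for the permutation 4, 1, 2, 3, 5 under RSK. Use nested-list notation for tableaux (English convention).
Insert 4: appended to row 1. P = [[4]].
Insert 1: 1 bumps 4 from row 1; 4 starts row 2. P = [[1], [4]].
Insert 2: appended to row 1. P = [[1, 2], [4]].
Insert 3: appended to row 1. P = [[1, 2, 3], [4]].
Insert 5: appended to row 1. P = [[1, 2, 3, 5], [4]].

So P = [[1, 2, 3, 5], [4]].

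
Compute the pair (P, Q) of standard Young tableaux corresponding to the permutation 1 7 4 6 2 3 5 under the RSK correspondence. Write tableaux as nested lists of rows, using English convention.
P = [[1, 2, 3, 5], [4, 6], [7]], Q = [[1, 2, 4, 7], [3, 6], [5]]

Insert each entry of the permutation into P by Schensted row insertion, recording in Q the position of each new cell.

After inserting 1: P = [[1]].
After inserting 7: P = [[1, 7]].
After inserting 4: P = [[1, 4], [7]].
After inserting 6: P = [[1, 4, 6], [7]].
After inserting 2: P = [[1, 2, 6], [4], [7]].
After inserting 3: P = [[1, 2, 3], [4, 6], [7]].
After inserting 5: P = [[1, 2, 3, 5], [4, 6], [7]].

So P = [[1, 2, 3, 5], [4, 6], [7]], Q = [[1, 2, 4, 7], [3, 6], [5]].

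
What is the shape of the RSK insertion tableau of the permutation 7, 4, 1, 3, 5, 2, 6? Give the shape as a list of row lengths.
Row-insert each entry into an empty tableau.

After inserting 7: P = [[7]].
After inserting 4: P = [[4], [7]].
After inserting 1: P = [[1], [4], [7]].
After inserting 3: P = [[1, 3], [4], [7]].
After inserting 5: P = [[1, 3, 5], [4], [7]].
After inserting 2: P = [[1, 2, 5], [3], [4], [7]].
After inserting 6: P = [[1, 2, 5, 6], [3], [4], [7]].

The final insertion tableau P = [[1, 2, 5, 6], [3], [4], [7]] has shape [4, 1, 1, 1].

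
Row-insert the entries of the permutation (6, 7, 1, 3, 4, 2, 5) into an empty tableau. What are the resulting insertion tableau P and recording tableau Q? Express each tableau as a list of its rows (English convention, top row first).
Insert each entry of the permutation into P by Schensted row insertion, recording in Q the position of each new cell.

Insert 6: appended to row 1. P = [[6]].
Insert 7: appended to row 1. P = [[6, 7]].
Insert 1: 1 bumps 6 from row 1; 6 starts row 2. P = [[1, 7], [6]].
Insert 3: 3 bumps 7 from row 1; 7 appends to row 2. P = [[1, 3], [6, 7]].
Insert 4: appended to row 1. P = [[1, 3, 4], [6, 7]].
Insert 2: 2 bumps 3 from row 1; 3 bumps 6 from row 2; 6 starts row 3. P = [[1, 2, 4], [3, 7], [6]].
Insert 5: appended to row 1. P = [[1, 2, 4, 5], [3, 7], [6]].

So P = [[1, 2, 4, 5], [3, 7], [6]], Q = [[1, 2, 5, 7], [3, 4], [6]].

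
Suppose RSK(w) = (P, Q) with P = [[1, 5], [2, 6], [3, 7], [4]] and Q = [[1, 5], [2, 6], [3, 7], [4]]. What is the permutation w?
Reverse RSK: for i = n, n-1, ..., 1, locate i in Q, remove the corresponding corner cell from P, and reverse-bump its entry up through P; the value ejected from row 1 is w(i).

So w = 4 3 2 1 7 6 5.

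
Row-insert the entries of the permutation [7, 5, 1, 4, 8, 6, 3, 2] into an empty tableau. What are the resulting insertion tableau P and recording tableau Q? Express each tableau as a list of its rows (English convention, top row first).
Insert each entry of the permutation into P by Schensted row insertion, recording in Q the position of each new cell.

Insert 7: appended to row 1. P = [[7]].
Insert 5: 5 bumps 7 from row 1; 7 starts row 2. P = [[5], [7]].
Insert 1: 1 bumps 5 from row 1; 5 bumps 7 from row 2; 7 starts row 3. P = [[1], [5], [7]].
Insert 4: appended to row 1. P = [[1, 4], [5], [7]].
Insert 8: appended to row 1. P = [[1, 4, 8], [5], [7]].
Insert 6: 6 bumps 8 from row 1; 8 appends to row 2. P = [[1, 4, 6], [5, 8], [7]].
Insert 3: 3 bumps 4 from row 1; 4 bumps 5 from row 2; 5 bumps 7 from row 3; 7 starts row 4. P = [[1, 3, 6], [4, 8], [5], [7]].
Insert 2: 2 bumps 3 from row 1; 3 bumps 4 from row 2; 4 bumps 5 from row 3; 5 bumps 7 from row 4; 7 starts row 5. P = [[1, 2, 6], [3, 8], [4], [5], [7]].

So P = [[1, 2, 6], [3, 8], [4], [5], [7]], Q = [[1, 4, 5], [2, 6], [3], [7], [8]].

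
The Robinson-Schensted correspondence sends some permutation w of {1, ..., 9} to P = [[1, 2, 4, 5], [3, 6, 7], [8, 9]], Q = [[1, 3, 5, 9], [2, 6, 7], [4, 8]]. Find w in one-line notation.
Reverse RSK: for i = n, n-1, ..., 1, locate i in Q, remove the corresponding corner cell from P, and reverse-bump its entry up through P; the value ejected from row 1 is w(i).

So w = 8 3 6 1 9 2 7 4 5.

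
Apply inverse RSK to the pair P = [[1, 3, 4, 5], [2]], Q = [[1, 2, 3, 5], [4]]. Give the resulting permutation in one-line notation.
Reverse the RSK construction: for i from n down to 1, find the cell of Q containing i, remove the entry at that cell from P, and reverse-bump it up through P; the value ejected from row 1 is w(i).

Step i=5: Q has 5 at row 1, column 4; remove that cell from P, ejecting 5. So w(5) = 5. P is now [[1, 3, 4], [2]].
Step i=4: Q has 4 at row 2, column 1; remove 2 from row 2 of P and reverse-bump: 2 enters row 1 and ejects 1. So w(4) = 1. P is now [[2, 3, 4]].
Step i=3: Q has 3 at row 1, column 3; remove that cell from P, ejecting 4. So w(3) = 4. P is now [[2, 3]].
Step i=2: Q has 2 at row 1, column 2; remove that cell from P, ejecting 3. So w(2) = 3. P is now [[2]].
Step i=1: Q has 1 at row 1, column 1; remove that cell from P, ejecting 2. So w(1) = 2. P is now [].

So w = 2 3 4 1 5.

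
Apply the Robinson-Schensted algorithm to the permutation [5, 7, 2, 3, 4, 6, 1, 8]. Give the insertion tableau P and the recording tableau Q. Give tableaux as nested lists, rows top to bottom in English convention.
P = [[1, 3, 4, 6, 8], [2, 7], [5]], Q = [[1, 2, 5, 6, 8], [3, 4], [7]]

Insert each entry of the permutation into P by Schensted row insertion, recording in Q the position of each new cell.

Insert 5: appended to row 1. P = [[5]].
Insert 7: appended to row 1. P = [[5, 7]].
Insert 2: 2 bumps 5 from row 1; 5 starts row 2. P = [[2, 7], [5]].
Insert 3: 3 bumps 7 from row 1; 7 appends to row 2. P = [[2, 3], [5, 7]].
Insert 4: appended to row 1. P = [[2, 3, 4], [5, 7]].
Insert 6: appended to row 1. P = [[2, 3, 4, 6], [5, 7]].
Insert 1: 1 bumps 2 from row 1; 2 bumps 5 from row 2; 5 starts row 3. P = [[1, 3, 4, 6], [2, 7], [5]].
Insert 8: appended to row 1. P = [[1, 3, 4, 6, 8], [2, 7], [5]].

So P = [[1, 3, 4, 6, 8], [2, 7], [5]], Q = [[1, 2, 5, 6, 8], [3, 4], [7]].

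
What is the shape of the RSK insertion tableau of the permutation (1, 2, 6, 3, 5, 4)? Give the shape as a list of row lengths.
Row-insert each entry into an empty tableau.

After inserting 1: P = [[1]].
After inserting 2: P = [[1, 2]].
After inserting 6: P = [[1, 2, 6]].
After inserting 3: P = [[1, 2, 3], [6]].
After inserting 5: P = [[1, 2, 3, 5], [6]].
After inserting 4: P = [[1, 2, 3, 4], [5], [6]].

The final insertion tableau P = [[1, 2, 3, 4], [5], [6]] has shape [4, 1, 1].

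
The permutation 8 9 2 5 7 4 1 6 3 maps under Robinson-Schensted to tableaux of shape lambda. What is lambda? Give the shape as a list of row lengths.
Row-insert each entry into an empty tableau.

After inserting 8: P = [[8]].
After inserting 9: P = [[8, 9]].
After inserting 2: P = [[2, 9], [8]].
After inserting 5: P = [[2, 5], [8, 9]].
After inserting 7: P = [[2, 5, 7], [8, 9]].
After inserting 4: P = [[2, 4, 7], [5, 9], [8]].
After inserting 1: P = [[1, 4, 7], [2, 9], [5], [8]].
After inserting 6: P = [[1, 4, 6], [2, 7], [5, 9], [8]].
After inserting 3: P = [[1, 3, 6], [2, 4], [5, 7], [8, 9]].

The final insertion tableau P = [[1, 3, 6], [2, 4], [5, 7], [8, 9]] has shape [3, 2, 2, 2].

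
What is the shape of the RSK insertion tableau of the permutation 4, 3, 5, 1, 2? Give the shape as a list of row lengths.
[2, 2, 1]

Row-insert each entry into an empty tableau.

After inserting 4: P = [[4]].
After inserting 3: P = [[3], [4]].
After inserting 5: P = [[3, 5], [4]].
After inserting 1: P = [[1, 5], [3], [4]].
After inserting 2: P = [[1, 2], [3, 5], [4]].

The final insertion tableau P = [[1, 2], [3, 5], [4]] has shape [2, 2, 1].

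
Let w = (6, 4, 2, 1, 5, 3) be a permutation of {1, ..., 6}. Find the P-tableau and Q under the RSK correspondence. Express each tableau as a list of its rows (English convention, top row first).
Insert each entry of the permutation into P by Schensted row insertion, recording in Q the position of each new cell.

Insert 6: appended to row 1. P = [[6]], Q = [[1]].
Insert 4: 4 bumps 6 from row 1; 6 starts row 2. P = [[4], [6]], Q = [[1], [2]].
Insert 2: 2 bumps 4 from row 1; 4 bumps 6 from row 2; 6 starts row 3. P = [[2], [4], [6]], Q = [[1], [2], [3]].
Insert 1: 1 bumps 2 from row 1; 2 bumps 4 from row 2; 4 bumps 6 from row 3; 6 starts row 4. P = [[1], [2], [4], [6]], Q = [[1], [2], [3], [4]].
Insert 5: appended to row 1. P = [[1, 5], [2], [4], [6]], Q = [[1, 5], [2], [3], [4]].
Insert 3: 3 bumps 5 from row 1; 5 appends to row 2. P = [[1, 3], [2, 5], [4], [6]], Q = [[1, 5], [2, 6], [3], [4]].

So P = [[1, 3], [2, 5], [4], [6]], Q = [[1, 5], [2, 6], [3], [4]].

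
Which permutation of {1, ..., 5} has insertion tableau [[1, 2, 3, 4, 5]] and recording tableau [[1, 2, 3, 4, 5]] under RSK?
1 2 3 4 5

Reverse RSK: for i = n, n-1, ..., 1, locate i in Q, remove the corresponding corner cell from P, and reverse-bump its entry up through P; the value ejected from row 1 is w(i).

So w = 1 2 3 4 5.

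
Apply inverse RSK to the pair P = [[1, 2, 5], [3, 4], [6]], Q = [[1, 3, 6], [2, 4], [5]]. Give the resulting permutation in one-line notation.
Reverse the RSK construction: for i from n down to 1, find the cell of Q containing i, remove the entry at that cell from P, and reverse-bump it up through P; the value ejected from row 1 is w(i).

Step i=6: Q has 6 at row 1, column 3; remove that cell from P, ejecting 5. So w(6) = 5. P is now [[1, 2], [3, 4], [6]].
Step i=5: Q has 5 at row 3, column 1; remove 6 from row 3 of P and reverse-bump: 6 enters row 2 and ejects 4; 4 enters row 1 and ejects 2. So w(5) = 2. P is now [[1, 4], [3, 6]].
Step i=4: Q has 4 at row 2, column 2; remove 6 from row 2 of P and reverse-bump: 6 enters row 1 and ejects 4. So w(4) = 4. P is now [[1, 6], [3]].
Step i=3: Q has 3 at row 1, column 2; remove that cell from P, ejecting 6. So w(3) = 6. P is now [[1], [3]].
Step i=2: Q has 2 at row 2, column 1; remove 3 from row 2 of P and reverse-bump: 3 enters row 1 and ejects 1. So w(2) = 1. P is now [[3]].
Step i=1: Q has 1 at row 1, column 1; remove that cell from P, ejecting 3. So w(1) = 3. P is now [].

So w = 3 1 6 4 2 5.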